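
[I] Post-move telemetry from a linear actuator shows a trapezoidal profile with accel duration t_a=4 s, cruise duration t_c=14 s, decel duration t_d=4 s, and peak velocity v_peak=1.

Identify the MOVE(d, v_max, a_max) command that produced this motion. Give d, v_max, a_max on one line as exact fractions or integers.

d=18 v_max=1 a_max=1/4

a_max = 1/4
d_a = ½·1·4 = 2; d_c = 1·14 = 14
d = 2·2 + 14 = 18
t_c = 14 > 0 so v_max = 1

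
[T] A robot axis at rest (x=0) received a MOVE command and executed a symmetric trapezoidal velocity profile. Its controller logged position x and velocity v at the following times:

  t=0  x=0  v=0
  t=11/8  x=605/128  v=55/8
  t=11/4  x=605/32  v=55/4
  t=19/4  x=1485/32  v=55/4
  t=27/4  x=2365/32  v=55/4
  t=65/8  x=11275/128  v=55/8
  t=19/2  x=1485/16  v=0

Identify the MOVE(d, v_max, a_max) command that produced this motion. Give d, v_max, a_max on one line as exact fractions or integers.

d=1485/16 v_max=55/4 a_max=5

final state: t=19/2, x=1485/16, v=0 → d = 1485/16
a_max = (55/8−0)/(11/8−0) = 5
max v = 55/4 over t∈[11/4,27/4] → v_max = 55/4
check: 55/4·(11/4+4) = 1485/16 ✓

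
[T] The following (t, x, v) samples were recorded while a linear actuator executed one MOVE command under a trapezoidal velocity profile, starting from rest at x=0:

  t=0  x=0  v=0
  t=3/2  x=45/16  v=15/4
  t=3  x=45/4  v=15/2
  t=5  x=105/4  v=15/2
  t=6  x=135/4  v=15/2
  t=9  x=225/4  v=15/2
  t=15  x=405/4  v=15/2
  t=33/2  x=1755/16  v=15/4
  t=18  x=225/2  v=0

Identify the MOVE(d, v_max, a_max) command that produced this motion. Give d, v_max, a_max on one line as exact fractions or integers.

final state: t=18, x=225/2, v=0 → d = 225/2
a_max = (15/4−0)/(3/2−0) = 5/2
max v = 15/2 over t∈[3,15] → v_max = 15/2
check: 15/2·(3+12) = 225/2 ✓

d=225/2 v_max=15/2 a_max=5/2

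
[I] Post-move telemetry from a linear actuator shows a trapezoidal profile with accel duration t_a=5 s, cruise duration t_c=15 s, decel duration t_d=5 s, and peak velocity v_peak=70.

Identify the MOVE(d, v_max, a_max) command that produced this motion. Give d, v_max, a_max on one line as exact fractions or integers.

d=1400 v_max=70 a_max=14

a_max = 70/5 = 14
d_a = ½·70·5 = 175; d_c = 70·15 = 1050
d = 2·175 + 1050 = 1400
t_c = 15 > 0 → v_max = v_peak = 70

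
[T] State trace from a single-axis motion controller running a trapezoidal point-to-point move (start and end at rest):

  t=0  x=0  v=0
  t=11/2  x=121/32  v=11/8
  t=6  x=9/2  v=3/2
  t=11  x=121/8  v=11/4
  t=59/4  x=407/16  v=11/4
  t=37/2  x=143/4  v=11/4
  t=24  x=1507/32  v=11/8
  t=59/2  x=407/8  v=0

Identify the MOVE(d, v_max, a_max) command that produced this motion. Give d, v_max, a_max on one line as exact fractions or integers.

d=407/8 v_max=11/4 a_max=1/4

final state: t=59/2, x=407/8, v=0 → d = 407/8
a_max = (11/8−0)/(11/2−0) = 1/4
max v = 11/4 over t∈[11,37/2] → v_max = 11/4
check: 11/4·(11+15/2) = 407/8 ✓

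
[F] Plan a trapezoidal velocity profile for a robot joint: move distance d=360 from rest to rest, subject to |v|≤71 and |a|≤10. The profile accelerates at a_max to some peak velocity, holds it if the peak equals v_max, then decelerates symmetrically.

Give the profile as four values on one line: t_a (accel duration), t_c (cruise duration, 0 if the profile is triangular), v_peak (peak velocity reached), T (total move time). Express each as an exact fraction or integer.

t_a=6 t_c=0 v_peak=60 T=12

(v_max)²/a_max = 71²/10 = 5041/10
360 < 5041/10 → triangular
v_peak = √(360·10) = √3600 = 60
t_a = 60/10 = 6; t_c = 0
T = 2·6 = 12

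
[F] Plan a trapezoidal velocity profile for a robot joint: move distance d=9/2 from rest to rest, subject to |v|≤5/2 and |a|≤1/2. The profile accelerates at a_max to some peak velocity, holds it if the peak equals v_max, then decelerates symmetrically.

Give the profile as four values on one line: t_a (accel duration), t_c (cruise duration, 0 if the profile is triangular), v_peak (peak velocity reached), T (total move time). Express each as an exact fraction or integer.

t_a=3 t_c=0 v_peak=3/2 T=6

v_max²/a_max = (5/2)²/(1/2) = 25/2
9/2 < 25/2 → triangular
v_peak = √(9/2·1/2) = √(9/4) = 3/2
t_a = (3/2)/(1/2) = 3; t_c = 0
T = 2·3 = 6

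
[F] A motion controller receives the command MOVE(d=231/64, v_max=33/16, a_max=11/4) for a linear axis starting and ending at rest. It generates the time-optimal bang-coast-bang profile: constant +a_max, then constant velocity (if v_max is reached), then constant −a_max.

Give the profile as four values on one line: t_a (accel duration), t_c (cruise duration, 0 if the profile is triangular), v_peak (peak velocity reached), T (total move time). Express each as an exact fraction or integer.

t_a=3/4 t_c=1 v_peak=33/16 T=5/2

v_max²/a_max = (33/16)²/(11/4) = 99/64
231/64 ≥ 99/64 → trapezoidal
t_a = (33/16)/(11/4) = 3/4; v_peak = 33/16
d_cruise = 231/64 − 99/64 = 33/16; t_c = (33/16)/(33/16) = 1
T = 2·3/4 + 1 = 5/2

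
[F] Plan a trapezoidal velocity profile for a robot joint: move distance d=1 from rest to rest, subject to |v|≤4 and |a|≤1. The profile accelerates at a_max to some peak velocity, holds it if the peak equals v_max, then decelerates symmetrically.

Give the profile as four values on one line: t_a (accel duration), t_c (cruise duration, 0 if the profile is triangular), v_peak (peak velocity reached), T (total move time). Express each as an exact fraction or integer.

(v_max)²/a_max = 4²/1 = 16
1 < 16 → triangular
v_peak = √(1·1) = √1 = 1
t_a = 1/1 = 1; t_c = 0
T = 2·1 = 2

t_a=1 t_c=0 v_peak=1 T=2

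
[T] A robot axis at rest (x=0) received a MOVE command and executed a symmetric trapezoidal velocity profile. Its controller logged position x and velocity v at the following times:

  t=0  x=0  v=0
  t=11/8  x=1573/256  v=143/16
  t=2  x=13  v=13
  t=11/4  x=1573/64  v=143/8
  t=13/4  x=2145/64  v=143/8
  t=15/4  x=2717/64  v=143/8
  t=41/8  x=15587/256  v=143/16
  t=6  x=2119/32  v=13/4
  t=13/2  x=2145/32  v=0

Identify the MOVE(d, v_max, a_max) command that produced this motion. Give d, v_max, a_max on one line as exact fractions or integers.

d=2145/32 v_max=143/8 a_max=13/2

final state: t=13/2, x=2145/32, v=0 → d = 2145/32
a_max = (143/16−0)/(11/8−0) = 13/2
max v = 143/8 over t∈[11/4,15/4] → v_max = 143/8
check: 143/8·(11/4+1) = 2145/32 ✓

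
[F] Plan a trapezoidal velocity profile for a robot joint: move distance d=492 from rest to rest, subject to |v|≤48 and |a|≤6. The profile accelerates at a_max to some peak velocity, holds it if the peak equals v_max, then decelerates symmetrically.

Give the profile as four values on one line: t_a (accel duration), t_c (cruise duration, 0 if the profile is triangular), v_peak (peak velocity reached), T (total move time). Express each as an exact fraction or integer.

v_max²/a_max = 48²/6 = 384
492 ≥ 384 ⇒ cruise phase
t_a = 48/6 = 8; v_peak = 48
d_cruise = 492 − 384 = 108; t_c = 108/48 = 9/4
T = 2·8 + 9/4 = 73/4

t_a=8 t_c=9/4 v_peak=48 T=73/4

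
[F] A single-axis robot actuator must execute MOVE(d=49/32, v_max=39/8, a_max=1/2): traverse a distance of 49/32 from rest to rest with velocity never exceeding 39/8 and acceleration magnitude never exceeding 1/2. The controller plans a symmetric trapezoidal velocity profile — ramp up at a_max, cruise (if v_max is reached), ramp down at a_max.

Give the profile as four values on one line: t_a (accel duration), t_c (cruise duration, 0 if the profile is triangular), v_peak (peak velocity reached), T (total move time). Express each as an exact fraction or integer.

t_a=7/4 t_c=0 v_peak=7/8 T=7/2

v_max²/a_max = (39/8)²/(1/2) = 1521/32
49/32 < 1521/32 → triangular
v_peak = √(49/32·1/2) = √(49/64) = 7/8
t_a = (7/8)/(1/2) = 7/4; t_c = 0
T = 2·7/4 = 7/2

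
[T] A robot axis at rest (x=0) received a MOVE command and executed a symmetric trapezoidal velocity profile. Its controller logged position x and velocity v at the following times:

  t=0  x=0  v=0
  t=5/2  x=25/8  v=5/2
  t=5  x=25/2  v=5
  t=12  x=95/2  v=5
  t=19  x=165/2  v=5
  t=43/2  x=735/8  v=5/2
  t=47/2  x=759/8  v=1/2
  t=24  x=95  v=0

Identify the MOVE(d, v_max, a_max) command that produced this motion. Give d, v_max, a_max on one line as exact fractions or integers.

d=95 v_max=5 a_max=1

final state: t=24, x=95, v=0 → d = 95
a_max = (5/2−0)/(5/2−0) = 1
max v = 5 over t∈[5,19] → v_max = 5
check: 5·(5+14) = 95 ✓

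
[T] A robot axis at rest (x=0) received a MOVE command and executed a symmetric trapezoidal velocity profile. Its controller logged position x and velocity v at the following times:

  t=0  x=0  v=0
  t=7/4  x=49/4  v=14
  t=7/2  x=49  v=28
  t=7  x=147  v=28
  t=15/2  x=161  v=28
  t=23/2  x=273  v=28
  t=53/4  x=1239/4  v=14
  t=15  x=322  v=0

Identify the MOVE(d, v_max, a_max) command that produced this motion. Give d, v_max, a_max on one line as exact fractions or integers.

final state: t=15, x=322, v=0 → d = 322
a_max = (14−0)/(7/4−0) = 8
max v = 28 over t∈[7/2,23/2] → v_max = 28
check: 28·(7/2+8) = 322 ✓

d=322 v_max=28 a_max=8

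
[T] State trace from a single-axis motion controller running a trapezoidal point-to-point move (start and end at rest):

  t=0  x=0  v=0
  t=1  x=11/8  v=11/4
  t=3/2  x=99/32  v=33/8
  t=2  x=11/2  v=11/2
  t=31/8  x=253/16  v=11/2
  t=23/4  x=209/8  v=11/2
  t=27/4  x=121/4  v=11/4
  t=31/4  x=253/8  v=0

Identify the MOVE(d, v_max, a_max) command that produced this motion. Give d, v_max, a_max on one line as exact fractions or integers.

d=253/8 v_max=11/2 a_max=11/4

final state: t=31/4, x=253/8, v=0 → d = 253/8
a_max = (11/4−0)/(1−0) = 11/4
max v = 11/2 over t∈[2,23/4] → v_max = 11/2
check: 11/2·(2+15/4) = 253/8 ✓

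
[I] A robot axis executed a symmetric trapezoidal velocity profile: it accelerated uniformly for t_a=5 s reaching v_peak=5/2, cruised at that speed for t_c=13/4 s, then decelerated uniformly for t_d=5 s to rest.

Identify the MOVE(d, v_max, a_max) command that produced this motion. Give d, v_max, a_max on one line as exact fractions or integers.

d=165/8 v_max=5/2 a_max=1/2

a_max = (5/2)/5 = 1/2
d_a = ½·5/2·5 = 25/4; d_c = 5/2·13/4 = 65/8
d = 2·25/4 + 65/8 = 165/8
t_c = 13/4 > 0 ⇒ limit active, v_max = 5/2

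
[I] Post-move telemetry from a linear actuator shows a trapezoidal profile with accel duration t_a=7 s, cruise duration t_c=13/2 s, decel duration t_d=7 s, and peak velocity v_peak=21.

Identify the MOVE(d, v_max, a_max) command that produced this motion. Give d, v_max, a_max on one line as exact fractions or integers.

d=567/2 v_max=21 a_max=3

a_max = 21/7 = 3
d_a = ½·21·7 = 147/2; d_c = 21·13/2 = 273/2
d = 2·147/2 + 273/2 = 567/2
t_c = 13/2 > 0 → v_max = v_peak = 21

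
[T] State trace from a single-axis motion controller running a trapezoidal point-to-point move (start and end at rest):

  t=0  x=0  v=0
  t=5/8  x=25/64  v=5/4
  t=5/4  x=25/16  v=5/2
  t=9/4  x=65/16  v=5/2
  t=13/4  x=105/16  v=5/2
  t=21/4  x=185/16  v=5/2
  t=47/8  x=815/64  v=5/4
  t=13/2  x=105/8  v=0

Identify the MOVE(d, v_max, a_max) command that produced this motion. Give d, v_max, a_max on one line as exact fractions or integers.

final state: t=13/2, x=105/8, v=0 → d = 105/8
a_max = (5/4−0)/(5/8−0) = 2
max v = 5/2 over t∈[5/4,21/4] → v_max = 5/2
check: 5/2·(5/4+4) = 105/8 ✓

d=105/8 v_max=5/2 a_max=2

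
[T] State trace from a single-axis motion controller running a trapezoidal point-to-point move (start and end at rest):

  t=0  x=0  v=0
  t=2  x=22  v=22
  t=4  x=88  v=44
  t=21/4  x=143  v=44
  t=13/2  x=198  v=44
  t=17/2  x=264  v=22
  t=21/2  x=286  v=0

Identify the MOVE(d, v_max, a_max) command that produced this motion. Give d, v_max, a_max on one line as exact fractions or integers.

d=286 v_max=44 a_max=11

final state: t=21/2, x=286, v=0 → d = 286
a_max = (22−0)/(2−0) = 11
max v = 44 over t∈[4,13/2] → v_max = 44
check: 44·(4+5/2) = 286 ✓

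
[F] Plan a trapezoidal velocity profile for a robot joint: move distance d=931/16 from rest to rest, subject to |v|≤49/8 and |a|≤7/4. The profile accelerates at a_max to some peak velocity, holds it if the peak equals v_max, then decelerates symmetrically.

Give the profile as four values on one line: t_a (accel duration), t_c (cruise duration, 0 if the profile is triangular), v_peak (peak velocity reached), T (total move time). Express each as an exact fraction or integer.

t_a=7/2 t_c=6 v_peak=49/8 T=13

(v_max)²/a_max = (49/8)²/(7/4) = 343/16
931/16 ≥ 343/16 so v_max reached
t_a = (49/8)/(7/4) = 7/2; v_peak = 49/8
d_cruise = 931/16 − 343/16 = 147/4; t_c = (147/4)/(49/8) = 6
T = 2·7/2 + 6 = 13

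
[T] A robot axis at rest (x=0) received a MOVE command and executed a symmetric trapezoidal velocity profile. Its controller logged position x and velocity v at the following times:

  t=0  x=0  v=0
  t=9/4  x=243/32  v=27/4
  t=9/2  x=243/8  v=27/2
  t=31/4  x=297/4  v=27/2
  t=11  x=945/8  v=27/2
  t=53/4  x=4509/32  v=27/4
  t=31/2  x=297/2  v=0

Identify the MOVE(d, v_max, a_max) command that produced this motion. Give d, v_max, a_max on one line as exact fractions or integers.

final state: t=31/2, x=297/2, v=0 → d = 297/2
a_max = (27/4−0)/(9/4−0) = 3
max v = 27/2 over t∈[9/2,11] → v_max = 27/2
check: 27/2·(9/2+13/2) = 297/2 ✓

d=297/2 v_max=27/2 a_max=3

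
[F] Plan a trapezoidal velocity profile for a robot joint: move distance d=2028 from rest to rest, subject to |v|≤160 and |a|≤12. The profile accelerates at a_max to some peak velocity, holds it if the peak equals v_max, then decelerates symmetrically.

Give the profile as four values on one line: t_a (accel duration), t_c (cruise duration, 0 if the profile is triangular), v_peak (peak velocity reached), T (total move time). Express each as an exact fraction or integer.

t_a=13 t_c=0 v_peak=156 T=26

(v_max)²/a_max = 160²/12 = 6400/3
2028 < 6400/3 so t_c = 0
v_peak = √(2028·12) = √24336 = 156
t_a = 156/12 = 13; t_c = 0
T = 2·13 = 26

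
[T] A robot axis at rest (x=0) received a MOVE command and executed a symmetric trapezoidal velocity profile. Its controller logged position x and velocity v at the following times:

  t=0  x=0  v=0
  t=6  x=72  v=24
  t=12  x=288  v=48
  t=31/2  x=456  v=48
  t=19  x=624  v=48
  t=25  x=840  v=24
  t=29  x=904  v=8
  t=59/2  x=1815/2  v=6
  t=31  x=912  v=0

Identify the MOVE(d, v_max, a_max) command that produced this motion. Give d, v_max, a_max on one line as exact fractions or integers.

d=912 v_max=48 a_max=4

final state: t=31, x=912, v=0 → d = 912
a_max = (24−0)/(6−0) = 4
max v = 48 over t∈[12,19] → v_max = 48
check: 48·(12+7) = 912 ✓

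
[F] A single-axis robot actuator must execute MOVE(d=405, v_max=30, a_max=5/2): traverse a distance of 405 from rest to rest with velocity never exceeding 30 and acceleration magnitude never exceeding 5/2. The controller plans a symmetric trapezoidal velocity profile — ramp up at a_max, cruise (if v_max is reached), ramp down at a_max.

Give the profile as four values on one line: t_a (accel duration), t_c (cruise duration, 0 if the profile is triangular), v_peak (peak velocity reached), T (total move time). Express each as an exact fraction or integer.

t_a=12 t_c=3/2 v_peak=30 T=51/2

vₘ²/aₘ = 30²/(5/2) = 360
405 ≥ 360 ⇒ cruise phase
t_a = 30/(5/2) = 12; v_peak = 30
d_cruise = 405 − 360 = 45; t_c = 45/30 = 3/2
T = 2·12 + 3/2 = 51/2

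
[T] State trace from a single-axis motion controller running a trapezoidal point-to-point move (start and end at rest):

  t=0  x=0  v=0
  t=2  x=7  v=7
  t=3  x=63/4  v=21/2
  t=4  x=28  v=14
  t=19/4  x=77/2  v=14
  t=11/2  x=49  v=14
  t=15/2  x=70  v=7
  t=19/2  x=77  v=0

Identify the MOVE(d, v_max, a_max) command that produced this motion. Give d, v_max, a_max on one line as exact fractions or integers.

d=77 v_max=14 a_max=7/2

final state: t=19/2, x=77, v=0 → d = 77
a_max = (7−0)/(2−0) = 7/2
max v = 14 over t∈[4,11/2] → v_max = 14
check: 14·(4+3/2) = 77 ✓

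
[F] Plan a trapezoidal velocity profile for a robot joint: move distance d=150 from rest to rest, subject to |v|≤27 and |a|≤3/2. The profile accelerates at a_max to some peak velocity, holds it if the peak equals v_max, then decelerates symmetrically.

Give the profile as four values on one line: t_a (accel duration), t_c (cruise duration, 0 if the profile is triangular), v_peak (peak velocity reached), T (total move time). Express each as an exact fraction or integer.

t_a=10 t_c=0 v_peak=15 T=20

(v_max)²/a_max = 27²/(3/2) = 486
150 < 486 → triangular
v_peak = √(150·3/2) = √225 = 15
t_a = 15/(3/2) = 10; t_c = 0
T = 2·10 = 20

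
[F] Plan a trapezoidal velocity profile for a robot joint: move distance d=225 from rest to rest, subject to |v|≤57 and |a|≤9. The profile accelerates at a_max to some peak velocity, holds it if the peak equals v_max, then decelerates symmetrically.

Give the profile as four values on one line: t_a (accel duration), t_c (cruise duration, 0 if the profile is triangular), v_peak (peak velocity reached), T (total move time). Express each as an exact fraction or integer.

vₘ²/aₘ = 57²/9 = 361
225 < 361 ⇒ no cruise
v_peak = √(225·9) = √2025 = 45
t_a = 45/9 = 5; t_c = 0
T = 2·5 = 10

t_a=5 t_c=0 v_peak=45 T=10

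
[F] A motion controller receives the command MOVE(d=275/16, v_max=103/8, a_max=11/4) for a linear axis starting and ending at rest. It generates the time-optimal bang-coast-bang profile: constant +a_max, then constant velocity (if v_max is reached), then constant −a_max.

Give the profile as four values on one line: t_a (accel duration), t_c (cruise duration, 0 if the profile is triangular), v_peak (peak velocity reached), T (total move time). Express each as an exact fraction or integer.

t_a=5/2 t_c=0 v_peak=55/8 T=5

vₘ²/aₘ = (103/8)²/(11/4) = 10609/176
275/16 < 10609/176 ⇒ no cruise
v_peak = √(275/16·11/4) = √(3025/64) = 55/8
t_a = (55/8)/(11/4) = 5/2; t_c = 0
T = 2·5/2 = 5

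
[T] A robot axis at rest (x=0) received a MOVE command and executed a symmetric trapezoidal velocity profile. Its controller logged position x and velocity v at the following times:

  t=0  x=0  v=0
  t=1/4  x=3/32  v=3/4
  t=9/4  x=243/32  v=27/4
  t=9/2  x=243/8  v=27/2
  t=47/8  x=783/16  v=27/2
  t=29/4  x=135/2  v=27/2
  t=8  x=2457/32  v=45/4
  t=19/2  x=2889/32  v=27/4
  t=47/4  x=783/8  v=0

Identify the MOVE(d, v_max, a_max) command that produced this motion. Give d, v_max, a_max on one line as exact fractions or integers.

d=783/8 v_max=27/2 a_max=3

final state: t=47/4, x=783/8, v=0 → d = 783/8
a_max = (3/4−0)/(1/4−0) = 3
max v = 27/2 over t∈[9/2,29/4] → v_max = 27/2
check: 27/2·(9/2+11/4) = 783/8 ✓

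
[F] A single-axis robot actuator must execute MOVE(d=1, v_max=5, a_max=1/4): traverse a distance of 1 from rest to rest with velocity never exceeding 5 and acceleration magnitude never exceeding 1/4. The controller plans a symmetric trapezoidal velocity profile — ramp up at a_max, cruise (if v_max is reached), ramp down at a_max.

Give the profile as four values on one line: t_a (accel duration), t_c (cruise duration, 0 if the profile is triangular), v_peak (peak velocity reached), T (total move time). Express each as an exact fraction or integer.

t_a=2 t_c=0 v_peak=1/2 T=4

vₘ²/aₘ = 5²/(1/4) = 100
1 < 100 → triangular
v_peak = √(1·1/4) = √(1/4) = 1/2
t_a = (1/2)/(1/4) = 2; t_c = 0
T = 2·2 = 4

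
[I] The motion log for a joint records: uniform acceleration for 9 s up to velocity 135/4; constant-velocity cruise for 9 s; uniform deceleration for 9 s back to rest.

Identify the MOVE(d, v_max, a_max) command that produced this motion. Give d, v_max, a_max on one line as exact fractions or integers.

d=1215/2 v_max=135/4 a_max=15/4

a_max = (135/4)/9 = 15/4
d_a = ½·135/4·9 = 1215/8; d_c = 135/4·9 = 1215/4
d = 2·1215/8 + 1215/4 = 1215/2
t_c = 9 > 0 → v_max = v_peak = 135/4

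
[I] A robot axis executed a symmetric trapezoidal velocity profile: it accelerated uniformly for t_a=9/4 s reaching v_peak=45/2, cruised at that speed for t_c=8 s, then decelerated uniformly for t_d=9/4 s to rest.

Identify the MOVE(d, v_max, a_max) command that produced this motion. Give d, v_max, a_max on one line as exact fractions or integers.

d=1845/8 v_max=45/2 a_max=10

a_max = (45/2)/(9/4) = 10
d_a = ½·45/2·9/4 = 405/16; d_c = 45/2·8 = 180
d = 2·405/16 + 180 = 1845/8
t_c = 8 > 0 → v_max = v_peak = 45/2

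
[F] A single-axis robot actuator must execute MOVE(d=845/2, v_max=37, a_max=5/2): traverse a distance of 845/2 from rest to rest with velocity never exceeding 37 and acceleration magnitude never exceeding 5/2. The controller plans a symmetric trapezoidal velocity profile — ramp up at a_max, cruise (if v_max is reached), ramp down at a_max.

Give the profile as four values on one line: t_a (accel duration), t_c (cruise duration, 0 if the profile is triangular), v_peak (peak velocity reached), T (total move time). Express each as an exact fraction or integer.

t_a=13 t_c=0 v_peak=65/2 T=26

v_max²/a_max = 37²/(5/2) = 2738/5
845/2 < 2738/5 so t_c = 0
v_peak = √(845/2·5/2) = √(4225/4) = 65/2
t_a = (65/2)/(5/2) = 13; t_c = 0
T = 2·13 = 26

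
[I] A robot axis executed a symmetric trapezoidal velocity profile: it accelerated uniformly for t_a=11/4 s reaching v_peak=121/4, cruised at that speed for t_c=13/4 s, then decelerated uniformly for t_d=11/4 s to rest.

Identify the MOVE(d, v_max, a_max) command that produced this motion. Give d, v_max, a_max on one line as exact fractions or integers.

a_max = (121/4)/(11/4) = 11
d_a = ½·121/4·11/4 = 1331/32; d_c = 121/4·13/4 = 1573/16
d = 2·1331/32 + 1573/16 = 363/2
t_c = 13/4 > 0 → v_max = v_peak = 121/4

d=363/2 v_max=121/4 a_max=11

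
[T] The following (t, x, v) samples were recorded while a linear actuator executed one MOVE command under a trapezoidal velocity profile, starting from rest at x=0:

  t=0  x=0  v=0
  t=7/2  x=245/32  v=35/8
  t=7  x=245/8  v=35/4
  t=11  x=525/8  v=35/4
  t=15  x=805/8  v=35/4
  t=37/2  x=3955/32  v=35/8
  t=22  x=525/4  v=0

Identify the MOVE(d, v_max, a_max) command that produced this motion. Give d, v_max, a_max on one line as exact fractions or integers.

d=525/4 v_max=35/4 a_max=5/4

final state: t=22, x=525/4, v=0 → d = 525/4
a_max = (35/8−0)/(7/2−0) = 5/4
max v = 35/4 over t∈[7,15] → v_max = 35/4
check: 35/4·(7+8) = 525/4 ✓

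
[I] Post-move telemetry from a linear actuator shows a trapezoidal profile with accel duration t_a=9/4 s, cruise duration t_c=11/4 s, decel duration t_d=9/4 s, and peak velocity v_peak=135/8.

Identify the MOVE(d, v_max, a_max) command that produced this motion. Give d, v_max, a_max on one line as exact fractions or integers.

a_max = (135/8)/(9/4) = 15/2
d_a = ½·135/8·9/4 = 1215/64; d_c = 135/8·11/4 = 1485/32
d = 2·1215/64 + 1485/32 = 675/8
t_c = 11/4 > 0 → v_max = v_peak = 135/8

d=675/8 v_max=135/8 a_max=15/2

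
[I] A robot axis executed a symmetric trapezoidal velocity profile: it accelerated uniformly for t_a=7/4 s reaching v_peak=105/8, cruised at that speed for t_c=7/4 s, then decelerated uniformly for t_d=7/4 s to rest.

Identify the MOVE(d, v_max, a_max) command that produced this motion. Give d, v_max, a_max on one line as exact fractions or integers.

d=735/16 v_max=105/8 a_max=15/2

a_max = (105/8)/(7/4) = 15/2
d_a = ½·105/8·7/4 = 735/64; d_c = 105/8·7/4 = 735/32
d = 2·735/64 + 735/32 = 735/16
t_c = 7/4 > 0 → v_max = v_peak = 105/8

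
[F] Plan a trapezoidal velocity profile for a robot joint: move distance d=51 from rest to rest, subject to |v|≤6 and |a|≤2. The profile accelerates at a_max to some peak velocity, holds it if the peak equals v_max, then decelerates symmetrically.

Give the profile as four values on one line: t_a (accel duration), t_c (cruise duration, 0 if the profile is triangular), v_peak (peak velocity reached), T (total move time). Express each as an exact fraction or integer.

(v_max)²/a_max = 6²/2 = 18
51 ≥ 18 ⇒ cruise phase
t_a = 6/2 = 3; v_peak = 6
d_cruise = 51 − 18 = 33; t_c = 33/6 = 11/2
T = 2·3 + 11/2 = 23/2

t_a=3 t_c=11/2 v_peak=6 T=23/2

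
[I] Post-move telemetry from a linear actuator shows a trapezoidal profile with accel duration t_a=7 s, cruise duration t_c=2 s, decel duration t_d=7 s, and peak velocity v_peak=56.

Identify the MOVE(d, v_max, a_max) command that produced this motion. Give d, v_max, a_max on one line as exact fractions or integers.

a_max = 56/7 = 8
d_a = ½·56·7 = 196; d_c = 56·2 = 112
d = 2·196 + 112 = 504
t_c = 2 > 0 ⇒ limit active, v_max = 56

d=504 v_max=56 a_max=8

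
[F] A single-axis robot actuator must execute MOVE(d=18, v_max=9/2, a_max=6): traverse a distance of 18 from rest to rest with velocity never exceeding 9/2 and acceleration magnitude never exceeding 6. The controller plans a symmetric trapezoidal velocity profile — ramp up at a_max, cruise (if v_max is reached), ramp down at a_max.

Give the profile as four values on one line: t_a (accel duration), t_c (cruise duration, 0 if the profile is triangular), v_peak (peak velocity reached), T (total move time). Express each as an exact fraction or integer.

t_a=3/4 t_c=13/4 v_peak=9/2 T=19/4

(v_max)²/a_max = (9/2)²/6 = 27/8
18 ≥ 27/8 ⇒ cruise phase
t_a = (9/2)/6 = 3/4; v_peak = 9/2
d_cruise = 18 − 27/8 = 117/8; t_c = (117/8)/(9/2) = 13/4
T = 2·3/4 + 13/4 = 19/4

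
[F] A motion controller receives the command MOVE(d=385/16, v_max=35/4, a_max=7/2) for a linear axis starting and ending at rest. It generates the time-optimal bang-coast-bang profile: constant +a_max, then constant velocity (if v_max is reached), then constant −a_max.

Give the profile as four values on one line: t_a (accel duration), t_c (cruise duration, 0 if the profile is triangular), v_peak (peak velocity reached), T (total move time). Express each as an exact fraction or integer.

t_a=5/2 t_c=1/4 v_peak=35/4 T=21/4

v_max²/a_max = (35/4)²/(7/2) = 175/8
385/16 ≥ 175/8 ⇒ cruise phase
t_a = (35/4)/(7/2) = 5/2; v_peak = 35/4
d_cruise = 385/16 − 175/8 = 35/16; t_c = (35/16)/(35/4) = 1/4
T = 2·5/2 + 1/4 = 21/4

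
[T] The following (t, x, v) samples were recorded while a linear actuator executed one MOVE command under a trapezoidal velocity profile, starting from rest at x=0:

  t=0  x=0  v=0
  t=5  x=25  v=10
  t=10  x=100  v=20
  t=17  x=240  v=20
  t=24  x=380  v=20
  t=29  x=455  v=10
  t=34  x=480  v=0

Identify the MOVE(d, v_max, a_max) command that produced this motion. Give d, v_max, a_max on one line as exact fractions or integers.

d=480 v_max=20 a_max=2

final state: t=34, x=480, v=0 → d = 480
a_max = (10−0)/(5−0) = 2
max v = 20 over t∈[10,24] → v_max = 20
check: 20·(10+14) = 480 ✓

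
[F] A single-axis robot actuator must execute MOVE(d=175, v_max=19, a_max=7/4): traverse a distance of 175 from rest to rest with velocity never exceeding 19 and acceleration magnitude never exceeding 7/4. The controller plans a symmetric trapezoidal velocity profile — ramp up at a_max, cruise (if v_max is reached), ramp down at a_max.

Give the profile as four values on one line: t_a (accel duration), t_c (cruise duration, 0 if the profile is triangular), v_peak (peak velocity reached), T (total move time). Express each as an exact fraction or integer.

vₘ²/aₘ = 19²/(7/4) = 1444/7
175 < 1444/7 so t_c = 0
v_peak = √(175·7/4) = √(1225/4) = 35/2
t_a = (35/2)/(7/4) = 10; t_c = 0
T = 2·10 = 20

t_a=10 t_c=0 v_peak=35/2 T=20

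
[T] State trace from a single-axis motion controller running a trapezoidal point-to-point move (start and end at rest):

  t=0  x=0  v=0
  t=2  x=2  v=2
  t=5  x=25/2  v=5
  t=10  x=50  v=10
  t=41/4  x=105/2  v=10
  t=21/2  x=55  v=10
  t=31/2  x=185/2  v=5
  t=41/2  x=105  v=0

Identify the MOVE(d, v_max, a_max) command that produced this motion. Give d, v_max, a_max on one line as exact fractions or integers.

d=105 v_max=10 a_max=1

final state: t=41/2, x=105, v=0 → d = 105
a_max = (2−0)/(2−0) = 1
max v = 10 over t∈[10,21/2] → v_max = 10
check: 10·(10+1/2) = 105 ✓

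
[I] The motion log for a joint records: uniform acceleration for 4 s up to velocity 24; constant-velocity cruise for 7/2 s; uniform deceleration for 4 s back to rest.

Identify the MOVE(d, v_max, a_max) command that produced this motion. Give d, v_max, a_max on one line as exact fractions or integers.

d=180 v_max=24 a_max=6

a_max = 24/4 = 6
d_a = ½·24·4 = 48; d_c = 24·7/2 = 84
d = 2·48 + 84 = 180
t_c = 7/2 > 0 ⇒ limit active, v_max = 24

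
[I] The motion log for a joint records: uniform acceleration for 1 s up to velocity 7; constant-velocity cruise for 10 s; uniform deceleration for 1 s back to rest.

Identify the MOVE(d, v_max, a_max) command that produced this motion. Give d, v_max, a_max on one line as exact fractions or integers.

d=77 v_max=7 a_max=7

a_max = 7/1 = 7
d_a = ½·7·1 = 7/2; d_c = 7·10 = 70
d = 2·7/2 + 70 = 77
t_c = 10 > 0 so v_max = 7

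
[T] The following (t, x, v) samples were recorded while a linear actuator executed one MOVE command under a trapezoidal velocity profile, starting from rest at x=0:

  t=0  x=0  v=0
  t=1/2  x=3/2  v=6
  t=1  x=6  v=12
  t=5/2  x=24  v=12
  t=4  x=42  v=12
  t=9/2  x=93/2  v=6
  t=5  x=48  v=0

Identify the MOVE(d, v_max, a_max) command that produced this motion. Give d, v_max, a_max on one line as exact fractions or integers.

d=48 v_max=12 a_max=12

final state: t=5, x=48, v=0 → d = 48
a_max = (6−0)/(1/2−0) = 12
max v = 12 over t∈[1,4] → v_max = 12
check: 12·(1+3) = 48 ✓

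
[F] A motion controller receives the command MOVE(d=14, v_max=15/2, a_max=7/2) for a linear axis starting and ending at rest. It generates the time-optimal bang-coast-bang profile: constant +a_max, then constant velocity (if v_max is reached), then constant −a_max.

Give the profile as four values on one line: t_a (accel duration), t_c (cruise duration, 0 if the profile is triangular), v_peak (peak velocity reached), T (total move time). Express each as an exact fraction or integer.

t_a=2 t_c=0 v_peak=7 T=4

vₘ²/aₘ = (15/2)²/(7/2) = 225/14
14 < 225/14 ⇒ no cruise
v_peak = √(14·7/2) = √49 = 7
t_a = 7/(7/2) = 2; t_c = 0
T = 2·2 = 4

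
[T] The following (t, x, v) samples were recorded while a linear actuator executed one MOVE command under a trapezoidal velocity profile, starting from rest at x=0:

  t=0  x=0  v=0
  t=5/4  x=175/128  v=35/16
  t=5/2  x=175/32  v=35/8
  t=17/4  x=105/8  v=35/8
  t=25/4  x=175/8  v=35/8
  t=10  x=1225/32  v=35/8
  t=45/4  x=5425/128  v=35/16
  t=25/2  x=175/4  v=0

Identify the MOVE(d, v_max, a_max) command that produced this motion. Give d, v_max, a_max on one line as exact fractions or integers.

d=175/4 v_max=35/8 a_max=7/4

final state: t=25/2, x=175/4, v=0 → d = 175/4
a_max = (35/16−0)/(5/4−0) = 7/4
max v = 35/8 over t∈[5/2,10] → v_max = 35/8
check: 35/8·(5/2+15/2) = 175/4 ✓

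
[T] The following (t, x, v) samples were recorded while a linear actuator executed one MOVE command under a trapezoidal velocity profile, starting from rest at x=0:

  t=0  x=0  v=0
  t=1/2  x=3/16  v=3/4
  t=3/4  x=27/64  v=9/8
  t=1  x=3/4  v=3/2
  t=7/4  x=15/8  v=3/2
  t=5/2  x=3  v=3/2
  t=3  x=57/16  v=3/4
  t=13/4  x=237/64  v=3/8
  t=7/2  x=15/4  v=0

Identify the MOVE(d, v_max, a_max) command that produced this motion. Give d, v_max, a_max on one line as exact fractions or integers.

d=15/4 v_max=3/2 a_max=3/2

final state: t=7/2, x=15/4, v=0 → d = 15/4
a_max = (3/4−0)/(1/2−0) = 3/2
max v = 3/2 over t∈[1,5/2] → v_max = 3/2
check: 3/2·(1+3/2) = 15/4 ✓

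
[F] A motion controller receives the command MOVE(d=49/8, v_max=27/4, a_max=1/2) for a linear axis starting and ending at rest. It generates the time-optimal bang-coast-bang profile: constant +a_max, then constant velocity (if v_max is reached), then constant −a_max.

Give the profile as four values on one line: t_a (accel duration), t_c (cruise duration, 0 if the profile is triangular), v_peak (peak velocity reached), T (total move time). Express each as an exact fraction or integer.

t_a=7/2 t_c=0 v_peak=7/4 T=7

vₘ²/aₘ = (27/4)²/(1/2) = 729/8
49/8 < 729/8 ⇒ no cruise
v_peak = √(49/8·1/2) = √(49/16) = 7/4
t_a = (7/4)/(1/2) = 7/2; t_c = 0
T = 2·7/2 = 7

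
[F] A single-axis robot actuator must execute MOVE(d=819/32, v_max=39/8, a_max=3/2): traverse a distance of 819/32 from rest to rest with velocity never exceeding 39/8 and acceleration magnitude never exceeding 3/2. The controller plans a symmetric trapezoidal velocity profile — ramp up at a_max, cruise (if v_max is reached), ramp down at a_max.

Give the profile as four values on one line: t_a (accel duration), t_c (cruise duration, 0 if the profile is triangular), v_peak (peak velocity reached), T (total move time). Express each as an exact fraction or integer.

t_a=13/4 t_c=2 v_peak=39/8 T=17/2

vₘ²/aₘ = (39/8)²/(3/2) = 507/32
819/32 ≥ 507/32 so v_max reached
t_a = (39/8)/(3/2) = 13/4; v_peak = 39/8
d_cruise = 819/32 − 507/32 = 39/4; t_c = (39/4)/(39/8) = 2
T = 2·13/4 + 2 = 17/2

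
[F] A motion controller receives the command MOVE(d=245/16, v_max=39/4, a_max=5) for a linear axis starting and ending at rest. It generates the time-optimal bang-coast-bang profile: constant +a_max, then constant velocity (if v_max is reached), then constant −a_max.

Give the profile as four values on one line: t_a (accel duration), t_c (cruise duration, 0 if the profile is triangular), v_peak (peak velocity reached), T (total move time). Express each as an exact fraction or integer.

(v_max)²/a_max = (39/4)²/5 = 1521/80
245/16 < 1521/80 so t_c = 0
v_peak = √(245/16·5) = √(1225/16) = 35/4
t_a = (35/4)/5 = 7/4; t_c = 0
T = 2·7/4 = 7/2

t_a=7/4 t_c=0 v_peak=35/4 T=7/2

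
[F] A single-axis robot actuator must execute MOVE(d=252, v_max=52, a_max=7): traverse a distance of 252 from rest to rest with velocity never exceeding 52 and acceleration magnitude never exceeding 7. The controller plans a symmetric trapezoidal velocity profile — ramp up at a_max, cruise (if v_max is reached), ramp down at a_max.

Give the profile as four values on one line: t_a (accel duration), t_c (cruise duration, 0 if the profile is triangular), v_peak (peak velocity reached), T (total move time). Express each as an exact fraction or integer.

v_max²/a_max = 52²/7 = 2704/7
252 < 2704/7 so t_c = 0
v_peak = √(252·7) = √1764 = 42
t_a = 42/7 = 6; t_c = 0
T = 2·6 = 12

t_a=6 t_c=0 v_peak=42 T=12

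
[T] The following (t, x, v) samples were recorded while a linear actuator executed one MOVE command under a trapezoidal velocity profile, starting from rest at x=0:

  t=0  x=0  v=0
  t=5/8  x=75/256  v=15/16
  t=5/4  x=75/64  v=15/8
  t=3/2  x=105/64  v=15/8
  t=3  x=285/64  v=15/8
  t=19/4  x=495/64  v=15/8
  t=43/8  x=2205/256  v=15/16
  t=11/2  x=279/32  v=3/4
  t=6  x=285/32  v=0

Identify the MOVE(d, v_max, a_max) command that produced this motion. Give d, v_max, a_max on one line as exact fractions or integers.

d=285/32 v_max=15/8 a_max=3/2

final state: t=6, x=285/32, v=0 → d = 285/32
a_max = (15/16−0)/(5/8−0) = 3/2
max v = 15/8 over t∈[5/4,19/4] → v_max = 15/8
check: 15/8·(5/4+7/2) = 285/32 ✓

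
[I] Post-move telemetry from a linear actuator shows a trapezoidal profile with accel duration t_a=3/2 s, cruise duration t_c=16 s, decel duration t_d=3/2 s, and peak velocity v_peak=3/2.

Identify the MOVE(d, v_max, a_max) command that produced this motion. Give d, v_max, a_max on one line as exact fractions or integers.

a_max = (3/2)/(3/2) = 1
d_a = ½·3/2·3/2 = 9/8; d_c = 3/2·16 = 24
d = 2·9/8 + 24 = 105/4
t_c = 16 > 0 → v_max = v_peak = 3/2

d=105/4 v_max=3/2 a_max=1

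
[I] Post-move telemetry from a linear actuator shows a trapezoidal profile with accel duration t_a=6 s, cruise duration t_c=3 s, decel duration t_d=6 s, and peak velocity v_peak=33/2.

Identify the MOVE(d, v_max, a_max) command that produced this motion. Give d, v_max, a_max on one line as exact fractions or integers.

a_max = (33/2)/6 = 11/4
d_a = ½·33/2·6 = 99/2; d_c = 33/2·3 = 99/2
d = 2·99/2 + 99/2 = 297/2
t_c = 3 > 0 so v_max = 33/2

d=297/2 v_max=33/2 a_max=11/4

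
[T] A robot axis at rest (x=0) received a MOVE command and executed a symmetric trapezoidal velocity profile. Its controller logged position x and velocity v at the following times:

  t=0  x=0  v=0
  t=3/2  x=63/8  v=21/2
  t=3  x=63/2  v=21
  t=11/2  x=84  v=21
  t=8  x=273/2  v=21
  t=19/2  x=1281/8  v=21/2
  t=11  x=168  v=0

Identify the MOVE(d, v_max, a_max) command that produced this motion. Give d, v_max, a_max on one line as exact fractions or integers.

final state: t=11, x=168, v=0 → d = 168
a_max = (21/2−0)/(3/2−0) = 7
max v = 21 over t∈[3,8] → v_max = 21
check: 21·(3+5) = 168 ✓

d=168 v_max=21 a_max=7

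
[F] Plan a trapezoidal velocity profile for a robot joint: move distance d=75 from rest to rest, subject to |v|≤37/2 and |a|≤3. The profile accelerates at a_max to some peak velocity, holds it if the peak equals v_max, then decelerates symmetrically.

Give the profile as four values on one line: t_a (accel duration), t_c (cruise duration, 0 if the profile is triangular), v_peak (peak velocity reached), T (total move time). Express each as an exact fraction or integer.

(v_max)²/a_max = (37/2)²/3 = 1369/12
75 < 1369/12 ⇒ no cruise
v_peak = √(75·3) = √225 = 15
t_a = 15/3 = 5; t_c = 0
T = 2·5 = 10

t_a=5 t_c=0 v_peak=15 T=10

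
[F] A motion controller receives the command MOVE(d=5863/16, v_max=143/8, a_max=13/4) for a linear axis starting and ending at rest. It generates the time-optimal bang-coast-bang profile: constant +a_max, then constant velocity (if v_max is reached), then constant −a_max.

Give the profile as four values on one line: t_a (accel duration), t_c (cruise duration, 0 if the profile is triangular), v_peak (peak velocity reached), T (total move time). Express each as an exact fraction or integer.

vₘ²/aₘ = (143/8)²/(13/4) = 1573/16
5863/16 ≥ 1573/16 so v_max reached
t_a = (143/8)/(13/4) = 11/2; v_peak = 143/8
d_cruise = 5863/16 − 1573/16 = 2145/8; t_c = (2145/8)/(143/8) = 15
T = 2·11/2 + 15 = 26

t_a=11/2 t_c=15 v_peak=143/8 T=26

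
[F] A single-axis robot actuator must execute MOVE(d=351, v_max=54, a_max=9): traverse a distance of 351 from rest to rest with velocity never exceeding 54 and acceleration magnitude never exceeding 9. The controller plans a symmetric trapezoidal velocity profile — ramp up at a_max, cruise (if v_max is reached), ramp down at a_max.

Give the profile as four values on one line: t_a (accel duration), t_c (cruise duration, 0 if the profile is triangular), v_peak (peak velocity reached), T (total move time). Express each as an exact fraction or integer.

(v_max)²/a_max = 54²/9 = 324
351 ≥ 324 → trapezoidal
t_a = 54/9 = 6; v_peak = 54
d_cruise = 351 − 324 = 27; t_c = 27/54 = 1/2
T = 2·6 + 1/2 = 25/2

t_a=6 t_c=1/2 v_peak=54 T=25/2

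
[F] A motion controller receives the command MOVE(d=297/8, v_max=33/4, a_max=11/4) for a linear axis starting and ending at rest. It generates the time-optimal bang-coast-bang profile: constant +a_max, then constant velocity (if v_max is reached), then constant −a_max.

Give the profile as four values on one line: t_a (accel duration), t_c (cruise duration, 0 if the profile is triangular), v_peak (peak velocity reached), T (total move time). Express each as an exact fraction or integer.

vₘ²/aₘ = (33/4)²/(11/4) = 99/4
297/8 ≥ 99/4 ⇒ cruise phase
t_a = (33/4)/(11/4) = 3; v_peak = 33/4
d_cruise = 297/8 − 99/4 = 99/8; t_c = (99/8)/(33/4) = 3/2
T = 2·3 + 3/2 = 15/2

t_a=3 t_c=3/2 v_peak=33/4 T=15/2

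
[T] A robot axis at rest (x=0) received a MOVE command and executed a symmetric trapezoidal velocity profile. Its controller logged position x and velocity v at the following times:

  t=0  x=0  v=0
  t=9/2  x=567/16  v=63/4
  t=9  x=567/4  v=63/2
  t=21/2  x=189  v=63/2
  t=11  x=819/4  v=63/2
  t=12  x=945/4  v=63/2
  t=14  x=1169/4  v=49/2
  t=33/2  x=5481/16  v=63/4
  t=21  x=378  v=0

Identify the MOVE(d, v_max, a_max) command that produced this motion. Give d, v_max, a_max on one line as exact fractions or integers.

final state: t=21, x=378, v=0 → d = 378
a_max = (63/4−0)/(9/2−0) = 7/2
max v = 63/2 over t∈[9,12] → v_max = 63/2
check: 63/2·(9+3) = 378 ✓

d=378 v_max=63/2 a_max=7/2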